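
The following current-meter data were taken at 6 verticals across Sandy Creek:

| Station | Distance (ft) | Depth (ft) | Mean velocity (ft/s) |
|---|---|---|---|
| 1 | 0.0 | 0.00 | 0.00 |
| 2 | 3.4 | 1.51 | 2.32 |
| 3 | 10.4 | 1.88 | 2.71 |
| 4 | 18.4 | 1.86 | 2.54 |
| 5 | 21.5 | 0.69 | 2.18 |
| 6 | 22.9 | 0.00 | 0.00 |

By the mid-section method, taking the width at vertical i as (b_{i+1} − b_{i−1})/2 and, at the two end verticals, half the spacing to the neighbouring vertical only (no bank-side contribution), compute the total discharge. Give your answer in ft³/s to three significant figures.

86.0 ft³/s

w_2 = (10.4 − 0.0)/2 = 5.2 ft; q_2 = 2.32 × 1.51 × 5.2 = 18.22 ft³/s
w_3 = (18.4 − 3.4)/2 = 7.5 ft; q_3 = 2.71 × 1.88 × 7.5 = 38.21 ft³/s
w_4 = (21.5 − 10.4)/2 = 5.55 ft; q_4 = 2.54 × 1.86 × 5.55 = 26.22 ft³/s
w_5 = (22.9 − 18.4)/2 = 2.25 ft; q_5 = 2.18 × 0.69 × 2.25 = 3.384 ft³/s
Stations 1, 6 contribute zero (depth or velocity is 0).
Q = Σ qᵢ = 86.03 ft³/s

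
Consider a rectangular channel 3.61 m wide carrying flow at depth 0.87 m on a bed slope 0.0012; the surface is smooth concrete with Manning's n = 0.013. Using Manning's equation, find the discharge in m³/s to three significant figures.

A = b·y = 3.61 × 0.87 = 3.141 m²
P = b + 2y = 3.61 + 2×0.87 = 5.350 m
R = A/P = 3.141/5.350 = 0.5870 m
Q = (1/n)·A·R^(2/3)·S^(1/2) = (1/0.013) × 3.141 × 0.5870^(2/3) × 0.0012^(1/2) = 5.868 m³/s

5.87 m³/s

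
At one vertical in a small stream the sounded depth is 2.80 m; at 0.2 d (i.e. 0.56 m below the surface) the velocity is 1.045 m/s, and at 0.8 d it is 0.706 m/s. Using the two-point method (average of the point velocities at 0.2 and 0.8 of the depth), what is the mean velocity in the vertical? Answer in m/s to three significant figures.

0.876 m/s

v̄ = (1.045 + 0.706) / 2 = 0.8755 m/s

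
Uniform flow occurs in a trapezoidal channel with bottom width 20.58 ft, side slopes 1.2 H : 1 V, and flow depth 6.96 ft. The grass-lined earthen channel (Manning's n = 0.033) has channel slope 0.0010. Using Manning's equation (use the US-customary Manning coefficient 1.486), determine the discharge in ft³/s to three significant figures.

811 ft³/s

A = (b + z·y)·y = (20.58 + 1.2×6.96)×6.96 = 201.4 ft²
P = b + 2y√(1+z²) = 20.58 + 2×6.96×√(1+1.2²) = 42.32 ft
R = A/P = 201.4/42.32 = 4.758 ft
Q = (1.486/n)·A·R^(2/3)·S^(1/2) = (1.486/0.033) × 201.4 × 4.758^(2/3) × 0.0010^(1/2) = 811.1 ft³/s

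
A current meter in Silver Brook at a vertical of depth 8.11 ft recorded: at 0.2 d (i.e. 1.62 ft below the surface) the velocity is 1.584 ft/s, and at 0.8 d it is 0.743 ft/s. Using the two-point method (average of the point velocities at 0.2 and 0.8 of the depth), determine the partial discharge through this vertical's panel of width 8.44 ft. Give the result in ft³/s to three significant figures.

v̄ = (1.584 + 0.743) / 2 = 1.164 ft/s
q = v̄ × d × w = 1.164 × 8.11 × 8.44 = 79.64 ft³/s

79.6 ft³/s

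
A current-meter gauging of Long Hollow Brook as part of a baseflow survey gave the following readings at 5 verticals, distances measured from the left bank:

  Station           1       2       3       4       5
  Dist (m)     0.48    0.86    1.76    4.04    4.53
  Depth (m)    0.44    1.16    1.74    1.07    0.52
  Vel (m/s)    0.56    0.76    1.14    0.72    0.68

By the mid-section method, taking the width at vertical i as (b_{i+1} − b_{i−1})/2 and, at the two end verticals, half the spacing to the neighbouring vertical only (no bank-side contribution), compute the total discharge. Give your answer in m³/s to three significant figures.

w_1 = (0.86 − 0.48)/2 = 0.19 m; q_1 = 0.56 × 0.44 × 0.19 = 0.04682 m³/s
w_2 = (1.76 − 0.48)/2 = 0.64 m; q_2 = 0.76 × 1.16 × 0.64 = 0.5642 m³/s
w_3 = (4.04 − 0.86)/2 = 1.59 m; q_3 = 1.14 × 1.74 × 1.59 = 3.154 m³/s
w_4 = (4.53 − 1.76)/2 = 1.385 m; q_4 = 0.72 × 1.07 × 1.385 = 1.067 m³/s
w_5 = (4.53 − 4.04)/2 = 0.245 m; q_5 = 0.68 × 0.52 × 0.245 = 0.08663 m³/s
Q = Σ qᵢ = 4.919 m³/s

4.92 m³/s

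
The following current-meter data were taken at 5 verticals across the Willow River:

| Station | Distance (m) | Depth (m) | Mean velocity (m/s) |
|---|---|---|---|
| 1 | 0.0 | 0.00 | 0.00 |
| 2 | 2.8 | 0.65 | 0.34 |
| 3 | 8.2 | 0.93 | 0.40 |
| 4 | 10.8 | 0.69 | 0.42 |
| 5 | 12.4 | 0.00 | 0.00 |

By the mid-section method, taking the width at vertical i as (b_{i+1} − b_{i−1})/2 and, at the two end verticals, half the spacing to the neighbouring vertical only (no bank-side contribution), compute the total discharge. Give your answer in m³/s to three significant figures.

w_2 = (8.2 − 0.0)/2 = 4.1 m; q_2 = 0.34 × 0.65 × 4.1 = 0.9061 m³/s
w_3 = (10.8 − 2.8)/2 = 4 m; q_3 = 0.40 × 0.93 × 4 = 1.488 m³/s
w_4 = (12.4 − 8.2)/2 = 2.1 m; q_4 = 0.42 × 0.69 × 2.1 = 0.6086 m³/s
Stations 1, 5 contribute zero (depth or velocity is 0).
Q = Σ qᵢ = 3.003 m³/s

3.00 m³/s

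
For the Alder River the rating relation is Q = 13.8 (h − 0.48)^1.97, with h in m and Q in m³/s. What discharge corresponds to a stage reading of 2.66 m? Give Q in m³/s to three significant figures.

Q = 13.8 × (2.66 − 0.48)^1.97 = 13.8 × 2.18^1.97 = 64.07 m³/s

64.1 m³/s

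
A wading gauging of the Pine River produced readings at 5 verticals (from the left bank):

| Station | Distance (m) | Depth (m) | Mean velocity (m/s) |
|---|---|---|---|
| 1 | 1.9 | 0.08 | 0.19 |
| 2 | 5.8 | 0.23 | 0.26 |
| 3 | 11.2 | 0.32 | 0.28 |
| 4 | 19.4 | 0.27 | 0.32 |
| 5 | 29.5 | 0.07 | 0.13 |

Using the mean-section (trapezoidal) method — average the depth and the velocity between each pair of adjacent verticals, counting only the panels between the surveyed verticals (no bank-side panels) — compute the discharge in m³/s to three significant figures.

1.65 m³/s

Panel 1-2: Δb = 3.9 m, d̄ = (0.08+0.23)/2 = 0.155, v̄ = (0.19+0.26)/2 = 0.225 → q = 3.9×0.155×0.225 = 0.1360 m³/s
Panel 2-3: Δb = 5.4 m, d̄ = (0.23+0.32)/2 = 0.275, v̄ = (0.26+0.28)/2 = 0.27 → q = 5.4×0.275×0.27 = 0.4010 m³/s
Panel 3-4: Δb = 8.2 m, d̄ = (0.32+0.27)/2 = 0.295, v̄ = (0.28+0.32)/2 = 0.3 → q = 8.2×0.295×0.3 = 0.7257 m³/s
Panel 4-5: Δb = 10.1 m, d̄ = (0.27+0.07)/2 = 0.17, v̄ = (0.32+0.13)/2 = 0.225 → q = 10.1×0.17×0.225 = 0.3863 m³/s
Q = Σ q = 1.649 m³/s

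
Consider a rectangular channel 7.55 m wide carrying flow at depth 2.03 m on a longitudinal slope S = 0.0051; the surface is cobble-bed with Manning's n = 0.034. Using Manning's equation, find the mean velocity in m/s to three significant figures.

A = b·y = 7.55 × 2.03 = 15.33 m²
P = b + 2y = 7.55 + 2×2.03 = 11.61 m
R = A/P = 15.33/11.61 = 1.320 m
Q = (1/n)·A·R^(2/3)·S^(1/2) = (1/0.034) × 15.33 × 1.320^(2/3) × 0.0051^(1/2) = 38.74 m³/s
V = Q/A = 38.74/15.33 = 2.528 m/s

2.53 m/s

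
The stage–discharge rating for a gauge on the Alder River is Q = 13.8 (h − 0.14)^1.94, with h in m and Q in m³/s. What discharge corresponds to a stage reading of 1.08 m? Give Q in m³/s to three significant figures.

12.2 m³/s

Q = 13.8 × (1.08 − 0.14)^1.94 = 13.8 × 0.94^1.94 = 12.24 m³/s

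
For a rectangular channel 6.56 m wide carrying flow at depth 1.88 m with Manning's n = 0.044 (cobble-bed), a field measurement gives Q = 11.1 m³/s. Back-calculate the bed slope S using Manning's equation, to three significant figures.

A = b·y = 6.56 × 1.88 = 12.33 m²
P = b + 2y = 6.56 + 2×1.88 = 10.32 m
R = A/P = 12.33/10.32 = 1.195 m
S = (Q·n / (1·A·R^(2/3)))² = (11.1×0.044 / (1×12.33×1.126))² = 0.001237

0.00124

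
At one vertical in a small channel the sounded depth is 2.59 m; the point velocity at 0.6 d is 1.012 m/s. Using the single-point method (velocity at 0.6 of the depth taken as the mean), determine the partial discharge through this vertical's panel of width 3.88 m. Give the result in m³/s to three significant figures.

10.2 m³/s

v̄ = v₀.₆ = 1.012 m/s
q = v̄ × d × w = 1.012 × 2.59 × 3.88 = 10.17 m³/s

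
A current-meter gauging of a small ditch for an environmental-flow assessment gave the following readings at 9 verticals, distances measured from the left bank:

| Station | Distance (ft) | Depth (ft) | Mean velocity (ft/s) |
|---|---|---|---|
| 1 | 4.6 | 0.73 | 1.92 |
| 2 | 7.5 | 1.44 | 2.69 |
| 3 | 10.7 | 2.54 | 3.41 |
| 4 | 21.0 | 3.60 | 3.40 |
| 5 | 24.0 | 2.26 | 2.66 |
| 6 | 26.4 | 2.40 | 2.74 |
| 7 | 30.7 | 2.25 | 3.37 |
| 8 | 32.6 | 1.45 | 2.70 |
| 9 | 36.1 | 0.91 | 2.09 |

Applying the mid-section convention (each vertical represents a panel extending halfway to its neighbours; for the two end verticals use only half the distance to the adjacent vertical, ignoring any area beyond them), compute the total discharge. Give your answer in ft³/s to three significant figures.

229 ft³/s

w_1 = (7.5 − 4.6)/2 = 1.45 ft; q_1 = 1.92 × 0.73 × 1.45 = 2.032 ft³/s
w_2 = (10.7 − 4.6)/2 = 3.05 ft; q_2 = 2.69 × 1.44 × 3.05 = 11.81 ft³/s
w_3 = (21.0 − 7.5)/2 = 6.75 ft; q_3 = 3.41 × 2.54 × 6.75 = 58.46 ft³/s
w_4 = (24.0 − 10.7)/2 = 6.65 ft; q_4 = 3.40 × 3.60 × 6.65 = 81.40 ft³/s
w_5 = (26.4 − 21.0)/2 = 2.7 ft; q_5 = 2.66 × 2.26 × 2.7 = 16.23 ft³/s
w_6 = (30.7 − 24.0)/2 = 3.35 ft; q_6 = 2.74 × 2.40 × 3.35 = 22.03 ft³/s
w_7 = (32.6 − 26.4)/2 = 3.1 ft; q_7 = 3.37 × 2.25 × 3.1 = 23.51 ft³/s
w_8 = (36.1 − 30.7)/2 = 2.7 ft; q_8 = 2.70 × 1.45 × 2.7 = 10.57 ft³/s
w_9 = (36.1 − 32.6)/2 = 1.75 ft; q_9 = 2.09 × 0.91 × 1.75 = 3.328 ft³/s
Q = Σ qᵢ = 229.4 ft³/s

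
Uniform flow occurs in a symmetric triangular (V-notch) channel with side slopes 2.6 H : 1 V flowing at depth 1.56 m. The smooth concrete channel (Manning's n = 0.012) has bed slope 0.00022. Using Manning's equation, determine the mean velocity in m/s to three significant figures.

1.00 m/s

A = z·y² = 2.6×1.56² = 6.327 m²
P = 2y√(1+z²) = 2×1.56×√(1+2.6²) = 8.691 m
R = A/P = 6.327/8.691 = 0.7280 m
Q = (1/n)·A·R^(2/3)·S^(1/2) = (1/0.012) × 6.327 × 0.7280^(2/3) × 0.00022^(1/2) = 6.329 m³/s
V = Q/A = 6.329/6.327 = 1.000 m/s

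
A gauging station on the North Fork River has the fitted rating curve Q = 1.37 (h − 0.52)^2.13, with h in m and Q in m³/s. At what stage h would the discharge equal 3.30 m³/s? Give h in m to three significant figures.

h − h₀ = (Q/C)^(1/b) = (3.30/1.37)^(1/2.13) = 1.511 m
h = 0.52 + 1.511 = 2.031 m

2.03 m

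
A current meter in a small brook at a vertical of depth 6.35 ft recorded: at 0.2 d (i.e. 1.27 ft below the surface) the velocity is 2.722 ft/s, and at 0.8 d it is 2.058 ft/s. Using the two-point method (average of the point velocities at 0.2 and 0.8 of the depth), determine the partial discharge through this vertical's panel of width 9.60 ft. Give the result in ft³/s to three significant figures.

146 ft³/s

v̄ = (2.722 + 2.058) / 2 = 2.390 ft/s
q = v̄ × d × w = 2.390 × 6.35 × 9.60 = 145.7 ft³/s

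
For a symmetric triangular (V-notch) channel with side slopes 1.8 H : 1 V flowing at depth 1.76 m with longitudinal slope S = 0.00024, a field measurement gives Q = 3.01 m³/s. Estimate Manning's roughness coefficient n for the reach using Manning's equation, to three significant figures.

A = z·y² = 1.8×1.76² = 5.576 m²
P = 2y√(1+z²) = 2×1.76×√(1+1.8²) = 7.248 m
R = A/P = 5.576/7.248 = 0.7693 m
n = (1/Q)·A·R^(2/3)·S^(1/2) = (1/3.01) × 5.576 × 0.8396 × 0.01549 = 0.02409

0.0241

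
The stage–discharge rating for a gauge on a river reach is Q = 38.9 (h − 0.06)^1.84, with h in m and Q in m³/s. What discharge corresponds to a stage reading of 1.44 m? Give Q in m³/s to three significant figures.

70.4 m³/s

Q = 38.9 × (1.44 − 0.06)^1.84 = 38.9 × 1.38^1.84 = 70.36 m³/s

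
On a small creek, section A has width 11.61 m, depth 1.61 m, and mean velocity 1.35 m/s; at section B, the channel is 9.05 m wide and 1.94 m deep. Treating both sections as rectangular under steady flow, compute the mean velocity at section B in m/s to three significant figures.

1.44 m/s

Q = A₁V₁ = (11.61×1.61) × 1.35 = 25.23 m³/s
A₂ = 9.05 × 1.94 = 17.56 m²
V₂ = Q/A₂ = 25.23/17.56 = 1.437 m/s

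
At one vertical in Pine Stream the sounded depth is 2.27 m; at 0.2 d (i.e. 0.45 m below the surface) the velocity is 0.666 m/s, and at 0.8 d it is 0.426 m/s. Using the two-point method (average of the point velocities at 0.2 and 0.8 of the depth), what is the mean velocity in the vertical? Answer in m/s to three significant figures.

0.546 m/s

v̄ = (0.666 + 0.426) / 2 = 0.5460 m/s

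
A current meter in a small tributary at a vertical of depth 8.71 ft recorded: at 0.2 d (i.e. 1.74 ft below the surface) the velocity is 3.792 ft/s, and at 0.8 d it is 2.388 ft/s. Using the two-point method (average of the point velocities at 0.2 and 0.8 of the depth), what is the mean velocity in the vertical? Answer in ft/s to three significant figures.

3.09 ft/s

v̄ = (3.792 + 2.388) / 2 = 3.090 ft/s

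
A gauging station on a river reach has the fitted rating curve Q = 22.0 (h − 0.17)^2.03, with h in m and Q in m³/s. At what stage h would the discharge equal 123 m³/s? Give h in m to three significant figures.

h − h₀ = (Q/C)^(1/b) = (123/22.0)^(1/2.03) = 2.335 m
h = 0.17 + 2.335 = 2.505 m

2.50 m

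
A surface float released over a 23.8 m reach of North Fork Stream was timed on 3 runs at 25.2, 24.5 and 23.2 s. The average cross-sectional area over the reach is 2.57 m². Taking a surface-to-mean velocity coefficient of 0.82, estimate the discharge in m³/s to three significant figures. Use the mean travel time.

t̄ = (25.2 + 24.5 + 23.2) / 3 = 24.3 s
v_surface = L / t̄ = 23.8 / 24.3 = 0.9794 m/s
v_mean = 0.82 × 0.9794 = 0.8031 m/s
Q = A × v_mean = 2.57 × 0.8031 = 2.064 m³/s

2.06 m³/s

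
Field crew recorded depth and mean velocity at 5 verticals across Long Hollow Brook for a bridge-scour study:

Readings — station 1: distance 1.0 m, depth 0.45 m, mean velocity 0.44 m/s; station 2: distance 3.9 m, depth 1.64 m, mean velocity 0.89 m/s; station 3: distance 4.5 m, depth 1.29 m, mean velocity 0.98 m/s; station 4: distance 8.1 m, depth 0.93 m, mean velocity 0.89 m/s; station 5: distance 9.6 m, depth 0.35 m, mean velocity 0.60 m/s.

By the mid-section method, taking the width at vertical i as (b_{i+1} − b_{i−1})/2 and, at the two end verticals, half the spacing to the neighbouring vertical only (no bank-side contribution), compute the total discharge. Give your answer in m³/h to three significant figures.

w_1 = (3.9 − 1.0)/2 = 1.45 m; q_1 = 0.44 × 0.45 × 1.45 = 0.2871 m³/s
w_2 = (4.5 − 1.0)/2 = 1.75 m; q_2 = 0.89 × 1.64 × 1.75 = 2.554 m³/s
w_3 = (8.1 − 3.9)/2 = 2.1 m; q_3 = 0.98 × 1.29 × 2.1 = 2.655 m³/s
w_4 = (9.6 − 4.5)/2 = 2.55 m; q_4 = 0.89 × 0.93 × 2.55 = 2.111 m³/s
w_5 = (9.6 − 8.1)/2 = 0.75 m; q_5 = 0.60 × 0.35 × 0.75 = 0.1575 m³/s
Q = Σ qᵢ = 7.764 m³/s
= 7.764 × 3600 = 27950 m³/h

28000 m³/h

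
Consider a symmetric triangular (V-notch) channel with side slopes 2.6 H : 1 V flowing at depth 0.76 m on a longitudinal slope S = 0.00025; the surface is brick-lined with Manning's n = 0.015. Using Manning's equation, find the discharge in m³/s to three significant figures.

0.793 m³/s

A = z·y² = 2.6×0.76² = 1.502 m²
P = 2y√(1+z²) = 2×0.76×√(1+2.6²) = 4.234 m
R = A/P = 1.502/4.234 = 0.3547 m
Q = (1/n)·A·R^(2/3)·S^(1/2) = (1/0.015) × 1.502 × 0.3547^(2/3) × 0.00025^(1/2) = 0.7932 m³/s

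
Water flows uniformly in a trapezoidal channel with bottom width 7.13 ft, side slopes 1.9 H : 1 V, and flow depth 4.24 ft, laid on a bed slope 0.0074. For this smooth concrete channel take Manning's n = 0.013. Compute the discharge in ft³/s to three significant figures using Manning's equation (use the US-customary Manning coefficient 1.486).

A = (b + z·y)·y = (7.13 + 1.9×4.24)×4.24 = 64.39 ft²
P = b + 2y√(1+z²) = 7.13 + 2×4.24×√(1+1.9²) = 25.34 ft
R = A/P = 64.39/25.34 = 2.541 ft
Q = (1.486/n)·A·R^(2/3)·S^(1/2) = (1.486/0.013) × 64.39 × 2.541^(2/3) × 0.0074^(1/2) = 1179 ft³/s

1180 ft³/s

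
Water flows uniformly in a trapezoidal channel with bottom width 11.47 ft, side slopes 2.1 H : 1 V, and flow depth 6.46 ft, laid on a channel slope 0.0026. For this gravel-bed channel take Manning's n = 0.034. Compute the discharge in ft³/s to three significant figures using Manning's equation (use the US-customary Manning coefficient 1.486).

A = (b + z·y)·y = (11.47 + 2.1×6.46)×6.46 = 161.7 ft²
P = b + 2y√(1+z²) = 11.47 + 2×6.46×√(1+2.1²) = 41.52 ft
R = A/P = 161.7/41.52 = 3.895 ft
Q = (1.486/n)·A·R^(2/3)·S^(1/2) = (1.486/0.034) × 161.7 × 3.895^(2/3) × 0.0026^(1/2) = 892.3 ft³/s

892 ft³/s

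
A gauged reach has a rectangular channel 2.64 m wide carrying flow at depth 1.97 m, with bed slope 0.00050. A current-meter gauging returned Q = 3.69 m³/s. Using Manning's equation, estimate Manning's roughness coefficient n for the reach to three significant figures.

A = b·y = 2.64 × 1.97 = 5.201 m²
P = b + 2y = 2.64 + 2×1.97 = 6.580 m
R = A/P = 5.201/6.580 = 0.7904 m
n = (1/Q)·A·R^(2/3)·S^(1/2) = (1/3.69) × 5.201 × 0.8549 × 0.02236 = 0.02694

0.0269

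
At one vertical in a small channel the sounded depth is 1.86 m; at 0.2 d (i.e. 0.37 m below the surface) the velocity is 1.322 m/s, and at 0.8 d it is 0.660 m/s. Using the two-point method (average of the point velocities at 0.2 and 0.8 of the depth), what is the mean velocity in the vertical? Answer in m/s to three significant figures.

0.991 m/s

v̄ = (1.322 + 0.660) / 2 = 0.9910 m/s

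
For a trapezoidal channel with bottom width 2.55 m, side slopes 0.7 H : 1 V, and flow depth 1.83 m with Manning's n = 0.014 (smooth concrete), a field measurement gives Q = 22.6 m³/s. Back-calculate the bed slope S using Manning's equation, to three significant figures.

0.00204

A = (b + z·y)·y = (2.55 + 0.7×1.83)×1.83 = 7.011 m²
P = b + 2y√(1+z²) = 2.55 + 2×1.83×√(1+0.7²) = 7.018 m
R = A/P = 7.011/7.018 = 0.9990 m
S = (Q·n / (1·A·R^(2/3)))² = (22.6×0.014 / (1×7.011×0.9993))² = 0.002039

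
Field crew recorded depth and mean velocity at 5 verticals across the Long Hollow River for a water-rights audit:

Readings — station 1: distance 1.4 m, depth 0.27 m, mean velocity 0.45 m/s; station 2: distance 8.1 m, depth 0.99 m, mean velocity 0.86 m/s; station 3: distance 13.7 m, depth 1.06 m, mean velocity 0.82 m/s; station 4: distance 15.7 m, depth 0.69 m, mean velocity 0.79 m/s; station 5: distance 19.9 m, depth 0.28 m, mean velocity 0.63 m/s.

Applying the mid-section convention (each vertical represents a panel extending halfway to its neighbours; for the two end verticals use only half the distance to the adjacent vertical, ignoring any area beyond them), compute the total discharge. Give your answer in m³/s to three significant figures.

w_1 = (8.1 − 1.4)/2 = 3.35 m; q_1 = 0.45 × 0.27 × 3.35 = 0.4070 m³/s
w_2 = (13.7 − 1.4)/2 = 6.15 m; q_2 = 0.86 × 0.99 × 6.15 = 5.236 m³/s
w_3 = (15.7 − 8.1)/2 = 3.8 m; q_3 = 0.82 × 1.06 × 3.8 = 3.303 m³/s
w_4 = (19.9 − 13.7)/2 = 3.1 m; q_4 = 0.79 × 0.69 × 3.1 = 1.690 m³/s
w_5 = (19.9 − 15.7)/2 = 2.1 m; q_5 = 0.63 × 0.28 × 2.1 = 0.3704 m³/s
Q = Σ qᵢ = 11.01 m³/s

11.0 m³/s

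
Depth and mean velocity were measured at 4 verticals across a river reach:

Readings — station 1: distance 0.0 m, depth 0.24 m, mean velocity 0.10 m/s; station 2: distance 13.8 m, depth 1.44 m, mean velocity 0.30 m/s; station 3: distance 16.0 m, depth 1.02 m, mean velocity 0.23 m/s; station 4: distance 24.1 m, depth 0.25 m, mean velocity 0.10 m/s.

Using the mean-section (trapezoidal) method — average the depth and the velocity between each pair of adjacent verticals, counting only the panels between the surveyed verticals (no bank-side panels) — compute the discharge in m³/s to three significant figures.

3.88 m³/s

Panel 1-2: Δb = 13.8 m, d̄ = (0.24+1.44)/2 = 0.84, v̄ = (0.10+0.30)/2 = 0.2 → q = 13.8×0.84×0.2 = 2.318 m³/s
Panel 2-3: Δb = 2.2 m, d̄ = (1.44+1.02)/2 = 1.23, v̄ = (0.30+0.23)/2 = 0.265 → q = 2.2×1.23×0.265 = 0.7171 m³/s
Panel 3-4: Δb = 8.1 m, d̄ = (1.02+0.25)/2 = 0.635, v̄ = (0.23+0.10)/2 = 0.165 → q = 8.1×0.635×0.165 = 0.8487 m³/s
Q = Σ q = 3.884 m³/s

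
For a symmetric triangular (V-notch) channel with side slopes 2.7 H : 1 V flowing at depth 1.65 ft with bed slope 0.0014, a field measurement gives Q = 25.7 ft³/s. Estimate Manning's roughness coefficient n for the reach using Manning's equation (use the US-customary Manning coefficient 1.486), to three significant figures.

A = z·y² = 2.7×1.65² = 7.351 ft²
P = 2y√(1+z²) = 2×1.65×√(1+2.7²) = 9.501 ft
R = A/P = 7.351/9.501 = 0.7736 ft
n = (1.486/Q)·A·R^(2/3)·S^(1/2) = (1.486/25.7) × 7.351 × 0.8427 × 0.03742 = 0.01340

0.0134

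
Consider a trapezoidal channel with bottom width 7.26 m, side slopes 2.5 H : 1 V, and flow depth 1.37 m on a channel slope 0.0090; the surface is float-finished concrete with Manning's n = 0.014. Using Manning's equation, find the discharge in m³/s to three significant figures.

99.2 m³/s

A = (b + z·y)·y = (7.26 + 2.5×1.37)×1.37 = 14.64 m²
P = b + 2y√(1+z²) = 7.26 + 2×1.37×√(1+2.5²) = 14.64 m
R = A/P = 14.64/14.64 = 1.000 m
Q = (1/n)·A·R^(2/3)·S^(1/2) = (1/0.014) × 14.64 × 1.000^(2/3) × 0.0090^(1/2) = 99.20 m³/s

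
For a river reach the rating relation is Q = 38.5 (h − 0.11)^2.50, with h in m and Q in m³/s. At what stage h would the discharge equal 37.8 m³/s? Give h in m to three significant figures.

1.10 m

h − h₀ = (Q/C)^(1/b) = (37.8/38.5)^(1/2.50) = 0.9927 m
h = 0.11 + 0.9927 = 1.103 m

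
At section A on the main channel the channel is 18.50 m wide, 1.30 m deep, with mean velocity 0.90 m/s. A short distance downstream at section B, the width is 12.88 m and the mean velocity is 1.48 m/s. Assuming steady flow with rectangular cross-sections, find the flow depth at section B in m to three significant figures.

1.14 m

Q = A₁V₁ = (18.50×1.30) × 0.90 = 21.65 m³/s
d₂ = Q/(b₂ V₂) = 21.65/(12.88×1.48) = 1.135 m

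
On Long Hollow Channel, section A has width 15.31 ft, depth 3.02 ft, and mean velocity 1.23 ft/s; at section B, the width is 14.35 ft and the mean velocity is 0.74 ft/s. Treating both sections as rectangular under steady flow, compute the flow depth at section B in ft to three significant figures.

Q = A₁V₁ = (15.31×3.02) × 1.23 = 56.87 ft³/s
d₂ = Q/(b₂ V₂) = 56.87/(14.35×0.74) = 5.356 ft

5.36 ft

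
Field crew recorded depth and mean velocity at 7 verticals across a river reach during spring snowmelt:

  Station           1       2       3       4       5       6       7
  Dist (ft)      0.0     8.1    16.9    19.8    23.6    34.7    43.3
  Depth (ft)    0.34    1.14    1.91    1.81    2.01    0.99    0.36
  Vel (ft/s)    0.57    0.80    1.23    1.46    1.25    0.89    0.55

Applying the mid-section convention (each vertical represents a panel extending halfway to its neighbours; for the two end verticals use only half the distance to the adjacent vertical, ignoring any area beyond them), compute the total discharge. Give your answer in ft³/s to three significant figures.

59.3 ft³/s

w_1 = (8.1 − 0.0)/2 = 4.05 ft; q_1 = 0.57 × 0.34 × 4.05 = 0.7849 ft³/s
w_2 = (16.9 − 0.0)/2 = 8.45 ft; q_2 = 0.80 × 1.14 × 8.45 = 7.706 ft³/s
w_3 = (19.8 − 8.1)/2 = 5.85 ft; q_3 = 1.23 × 1.91 × 5.85 = 13.74 ft³/s
w_4 = (23.6 − 16.9)/2 = 3.35 ft; q_4 = 1.46 × 1.81 × 3.35 = 8.853 ft³/s
w_5 = (34.7 − 19.8)/2 = 7.45 ft; q_5 = 1.25 × 2.01 × 7.45 = 18.72 ft³/s
w_6 = (43.3 − 23.6)/2 = 9.85 ft; q_6 = 0.89 × 0.99 × 9.85 = 8.679 ft³/s
w_7 = (43.3 − 34.7)/2 = 4.3 ft; q_7 = 0.55 × 0.36 × 4.3 = 0.8514 ft³/s
Q = Σ qᵢ = 59.34 ft³/s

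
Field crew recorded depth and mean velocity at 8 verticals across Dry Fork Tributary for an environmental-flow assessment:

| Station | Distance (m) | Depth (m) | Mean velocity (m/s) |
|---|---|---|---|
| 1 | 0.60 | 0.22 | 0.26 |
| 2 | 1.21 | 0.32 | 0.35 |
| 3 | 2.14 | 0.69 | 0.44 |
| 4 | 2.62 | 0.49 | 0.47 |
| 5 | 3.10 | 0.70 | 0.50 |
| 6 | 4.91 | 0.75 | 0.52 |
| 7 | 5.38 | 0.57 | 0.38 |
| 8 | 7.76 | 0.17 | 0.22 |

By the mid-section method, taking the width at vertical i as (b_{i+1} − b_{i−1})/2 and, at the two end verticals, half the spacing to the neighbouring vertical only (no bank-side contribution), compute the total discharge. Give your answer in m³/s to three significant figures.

w_1 = (1.21 − 0.60)/2 = 0.305 m; q_1 = 0.26 × 0.22 × 0.305 = 0.01745 m³/s
w_2 = (2.14 − 0.60)/2 = 0.77 m; q_2 = 0.35 × 0.32 × 0.77 = 0.08624 m³/s
w_3 = (2.62 − 1.21)/2 = 0.705 m; q_3 = 0.44 × 0.69 × 0.705 = 0.2140 m³/s
w_4 = (3.10 − 2.14)/2 = 0.48 m; q_4 = 0.47 × 0.49 × 0.48 = 0.1105 m³/s
w_5 = (4.91 − 2.62)/2 = 1.145 m; q_5 = 0.50 × 0.70 × 1.145 = 0.4008 m³/s
w_6 = (5.38 − 3.10)/2 = 1.14 m; q_6 = 0.52 × 0.75 × 1.14 = 0.4446 m³/s
w_7 = (7.76 − 4.91)/2 = 1.425 m; q_7 = 0.38 × 0.57 × 1.425 = 0.3087 m³/s
w_8 = (7.76 − 5.38)/2 = 1.19 m; q_8 = 0.22 × 0.17 × 1.19 = 0.04451 m³/s
Q = Σ qᵢ = 1.627 m³/s

1.63 m³/s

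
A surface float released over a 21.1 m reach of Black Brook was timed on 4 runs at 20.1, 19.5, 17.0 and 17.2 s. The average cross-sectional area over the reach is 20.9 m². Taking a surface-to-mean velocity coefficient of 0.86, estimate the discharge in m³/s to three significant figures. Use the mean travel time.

t̄ = (20.1 + 19.5 + 17.0 + 17.2) / 4 = 18.45 s
v_surface = L / t̄ = 21.1 / 18.45 = 1.144 m/s
v_mean = 0.86 × 1.144 = 0.9835 m/s
Q = A × v_mean = 20.9 × 0.9835 = 20.56 m³/s

20.6 m³/s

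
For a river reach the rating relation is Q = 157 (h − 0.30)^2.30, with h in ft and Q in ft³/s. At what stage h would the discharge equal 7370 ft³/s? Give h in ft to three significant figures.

5.63 ft

h − h₀ = (Q/C)^(1/b) = (7370/157)^(1/2.30) = 5.331 ft
h = 0.30 + 5.331 = 5.631 ft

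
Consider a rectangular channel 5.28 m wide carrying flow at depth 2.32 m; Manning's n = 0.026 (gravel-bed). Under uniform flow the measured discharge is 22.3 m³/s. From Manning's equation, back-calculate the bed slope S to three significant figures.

A = b·y = 5.28 × 2.32 = 12.25 m²
P = b + 2y = 5.28 + 2×2.32 = 9.920 m
R = A/P = 12.25/9.920 = 1.235 m
S = (Q·n / (1·A·R^(2/3)))² = (22.3×0.026 / (1×12.25×1.151))² = 0.001691

0.00169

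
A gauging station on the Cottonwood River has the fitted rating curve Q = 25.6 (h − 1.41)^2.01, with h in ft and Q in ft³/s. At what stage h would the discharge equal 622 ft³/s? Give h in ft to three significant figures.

h − h₀ = (Q/C)^(1/b) = (622/25.6)^(1/2.01) = 4.890 ft
h = 1.41 + 4.890 = 6.300 ft

6.30 ft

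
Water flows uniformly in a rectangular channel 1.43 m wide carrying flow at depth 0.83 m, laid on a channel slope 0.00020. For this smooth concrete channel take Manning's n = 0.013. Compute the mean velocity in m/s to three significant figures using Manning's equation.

A = b·y = 1.43 × 0.83 = 1.187 m²
P = b + 2y = 1.43 + 2×0.83 = 3.090 m
R = A/P = 1.187/3.090 = 0.3841 m
Q = (1/n)·A·R^(2/3)·S^(1/2) = (1/0.013) × 1.187 × 0.3841^(2/3) × 0.00020^(1/2) = 0.6823 m³/s
V = Q/A = 0.6823/1.187 = 0.5748 m/s

0.575 m/s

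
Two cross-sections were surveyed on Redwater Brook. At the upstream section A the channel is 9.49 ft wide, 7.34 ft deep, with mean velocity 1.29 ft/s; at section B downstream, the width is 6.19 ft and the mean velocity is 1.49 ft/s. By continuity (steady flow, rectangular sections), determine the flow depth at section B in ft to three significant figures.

Q = A₁V₁ = (9.49×7.34) × 1.29 = 89.86 ft³/s
d₂ = Q/(b₂ V₂) = 89.86/(6.19×1.49) = 9.743 ft

9.74 ft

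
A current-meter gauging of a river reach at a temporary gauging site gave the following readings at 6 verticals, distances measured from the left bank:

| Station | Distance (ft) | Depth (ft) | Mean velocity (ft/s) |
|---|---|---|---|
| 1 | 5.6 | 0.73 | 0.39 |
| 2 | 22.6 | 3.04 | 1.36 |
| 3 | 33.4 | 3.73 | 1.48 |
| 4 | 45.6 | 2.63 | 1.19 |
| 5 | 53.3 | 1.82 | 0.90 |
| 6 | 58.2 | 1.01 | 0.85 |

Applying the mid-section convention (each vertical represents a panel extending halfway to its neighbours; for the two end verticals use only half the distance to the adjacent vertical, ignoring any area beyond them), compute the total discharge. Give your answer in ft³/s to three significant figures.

w_1 = (22.6 − 5.6)/2 = 8.5 ft; q_1 = 0.39 × 0.73 × 8.5 = 2.420 ft³/s
w_2 = (33.4 − 5.6)/2 = 13.9 ft; q_2 = 1.36 × 3.04 × 13.9 = 57.47 ft³/s
w_3 = (45.6 − 22.6)/2 = 11.5 ft; q_3 = 1.48 × 3.73 × 11.5 = 63.48 ft³/s
w_4 = (53.3 − 33.4)/2 = 9.95 ft; q_4 = 1.19 × 2.63 × 9.95 = 31.14 ft³/s
w_5 = (58.2 − 45.6)/2 = 6.3 ft; q_5 = 0.90 × 1.82 × 6.3 = 10.32 ft³/s
w_6 = (58.2 − 53.3)/2 = 2.45 ft; q_6 = 0.85 × 1.01 × 2.45 = 2.103 ft³/s
Q = Σ qᵢ = 166.9 ft³/s

167 ft³/s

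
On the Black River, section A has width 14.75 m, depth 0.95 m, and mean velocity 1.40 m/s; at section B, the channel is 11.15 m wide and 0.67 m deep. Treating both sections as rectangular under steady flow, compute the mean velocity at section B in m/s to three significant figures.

2.63 m/s

Q = A₁V₁ = (14.75×0.95) × 1.40 = 19.62 m³/s
A₂ = 11.15 × 0.67 = 7.471 m²
V₂ = Q/A₂ = 19.62/7.471 = 2.626 m/s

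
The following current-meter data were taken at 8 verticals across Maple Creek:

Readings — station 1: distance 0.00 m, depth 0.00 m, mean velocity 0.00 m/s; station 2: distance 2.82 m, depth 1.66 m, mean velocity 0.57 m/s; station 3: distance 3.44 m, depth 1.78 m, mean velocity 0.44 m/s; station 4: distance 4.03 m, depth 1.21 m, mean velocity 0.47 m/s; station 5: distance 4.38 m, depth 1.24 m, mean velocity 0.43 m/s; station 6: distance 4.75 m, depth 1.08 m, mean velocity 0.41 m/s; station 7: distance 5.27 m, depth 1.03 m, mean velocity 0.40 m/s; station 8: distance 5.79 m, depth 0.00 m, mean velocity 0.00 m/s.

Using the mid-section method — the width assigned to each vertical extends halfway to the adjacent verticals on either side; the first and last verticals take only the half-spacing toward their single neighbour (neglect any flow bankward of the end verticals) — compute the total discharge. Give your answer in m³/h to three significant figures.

w_2 = (3.44 − 0.00)/2 = 1.72 m; q_2 = 0.57 × 1.66 × 1.72 = 1.627 m³/s
w_3 = (4.03 − 2.82)/2 = 0.605 m; q_3 = 0.44 × 1.78 × 0.605 = 0.4738 m³/s
w_4 = (4.38 − 3.44)/2 = 0.47 m; q_4 = 0.47 × 1.21 × 0.47 = 0.2673 m³/s
w_5 = (4.75 − 4.03)/2 = 0.36 m; q_5 = 0.43 × 1.24 × 0.36 = 0.1920 m³/s
w_6 = (5.27 − 4.38)/2 = 0.445 m; q_6 = 0.41 × 1.08 × 0.445 = 0.1970 m³/s
w_7 = (5.79 − 4.75)/2 = 0.52 m; q_7 = 0.40 × 1.03 × 0.52 = 0.2142 m³/s
Stations 1, 8 contribute zero (depth or velocity is 0).
Q = Σ qᵢ = 2.972 m³/s
= 2.972 × 3600 = 10700 m³/h

10700 m³/h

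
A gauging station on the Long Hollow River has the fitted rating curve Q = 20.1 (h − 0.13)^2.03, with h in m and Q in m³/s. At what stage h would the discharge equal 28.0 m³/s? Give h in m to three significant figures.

h − h₀ = (Q/C)^(1/b) = (28.0/20.1)^(1/2.03) = 1.177 m
h = 0.13 + 1.177 = 1.307 m

1.31 m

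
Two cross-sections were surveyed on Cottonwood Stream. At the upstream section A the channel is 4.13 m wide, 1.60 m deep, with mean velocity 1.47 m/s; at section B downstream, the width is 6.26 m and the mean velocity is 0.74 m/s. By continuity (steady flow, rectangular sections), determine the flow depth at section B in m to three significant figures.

2.10 m

Q = A₁V₁ = (4.13×1.60) × 1.47 = 9.714 m³/s
d₂ = Q/(b₂ V₂) = 9.714/(6.26×0.74) = 2.097 m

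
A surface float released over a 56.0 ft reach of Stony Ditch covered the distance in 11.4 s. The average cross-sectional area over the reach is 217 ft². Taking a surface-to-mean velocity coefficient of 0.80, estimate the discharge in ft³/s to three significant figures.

v_surface = L / t̄ = 56.0 / 11.4 = 4.912 ft/s
v_mean = 0.80 × 4.912 = 3.930 ft/s
Q = A × v_mean = 217 × 3.930 = 852.8 ft³/s

853 ft³/s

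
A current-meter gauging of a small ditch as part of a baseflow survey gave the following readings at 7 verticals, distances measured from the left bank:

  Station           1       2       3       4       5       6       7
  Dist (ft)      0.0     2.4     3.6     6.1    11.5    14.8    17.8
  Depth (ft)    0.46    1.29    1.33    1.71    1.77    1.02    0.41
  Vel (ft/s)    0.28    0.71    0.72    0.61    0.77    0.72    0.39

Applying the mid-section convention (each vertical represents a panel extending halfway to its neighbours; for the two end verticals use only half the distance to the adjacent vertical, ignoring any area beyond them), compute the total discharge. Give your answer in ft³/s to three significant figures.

16.2 ft³/s

w_1 = (2.4 − 0.0)/2 = 1.2 ft; q_1 = 0.28 × 0.46 × 1.2 = 0.1546 ft³/s
w_2 = (3.6 − 0.0)/2 = 1.8 ft; q_2 = 0.71 × 1.29 × 1.8 = 1.649 ft³/s
w_3 = (6.1 − 2.4)/2 = 1.85 ft; q_3 = 0.72 × 1.33 × 1.85 = 1.772 ft³/s
w_4 = (11.5 − 3.6)/2 = 3.95 ft; q_4 = 0.61 × 1.71 × 3.95 = 4.120 ft³/s
w_5 = (14.8 − 6.1)/2 = 4.35 ft; q_5 = 0.77 × 1.77 × 4.35 = 5.929 ft³/s
w_6 = (17.8 − 11.5)/2 = 3.15 ft; q_6 = 0.72 × 1.02 × 3.15 = 2.313 ft³/s
w_7 = (17.8 − 14.8)/2 = 1.5 ft; q_7 = 0.39 × 0.41 × 1.5 = 0.2399 ft³/s
Q = Σ qᵢ = 16.18 ft³/s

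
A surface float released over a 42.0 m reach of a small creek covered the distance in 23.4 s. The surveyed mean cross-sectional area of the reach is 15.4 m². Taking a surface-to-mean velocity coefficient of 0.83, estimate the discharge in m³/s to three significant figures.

22.9 m³/s

v_surface = L / t̄ = 42.0 / 23.4 = 1.795 m/s
v_mean = 0.83 × 1.795 = 1.490 m/s
Q = A × v_mean = 15.4 × 1.490 = 22.94 m³/s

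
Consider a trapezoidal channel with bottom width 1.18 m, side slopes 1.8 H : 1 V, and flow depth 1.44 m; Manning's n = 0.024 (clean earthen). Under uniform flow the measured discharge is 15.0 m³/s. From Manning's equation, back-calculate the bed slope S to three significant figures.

A = (b + z·y)·y = (1.18 + 1.8×1.44)×1.44 = 5.432 m²
P = b + 2y√(1+z²) = 1.18 + 2×1.44×√(1+1.8²) = 7.110 m
R = A/P = 5.432/7.110 = 0.7639 m
S = (Q·n / (1·A·R^(2/3)))² = (15.0×0.024 / (1×5.432×0.8357))² = 0.006290

0.00629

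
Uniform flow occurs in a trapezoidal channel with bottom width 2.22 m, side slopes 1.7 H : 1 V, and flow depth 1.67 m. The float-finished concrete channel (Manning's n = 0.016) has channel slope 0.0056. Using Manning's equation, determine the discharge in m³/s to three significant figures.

A = (b + z·y)·y = (2.22 + 1.7×1.67)×1.67 = 8.449 m²
P = b + 2y√(1+z²) = 2.22 + 2×1.67×√(1+1.7²) = 8.808 m
R = A/P = 8.449/8.808 = 0.9592 m
Q = (1/n)·A·R^(2/3)·S^(1/2) = (1/0.016) × 8.449 × 0.9592^(2/3) × 0.0056^(1/2) = 38.43 m³/s

38.4 m³/s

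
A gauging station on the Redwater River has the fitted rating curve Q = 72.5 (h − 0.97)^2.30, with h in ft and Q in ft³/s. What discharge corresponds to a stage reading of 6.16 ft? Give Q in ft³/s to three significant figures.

Q = 72.5 × (6.16 − 0.97)^2.30 = 72.5 × 5.19^2.30 = 3201 ft³/s

3200 ft³/s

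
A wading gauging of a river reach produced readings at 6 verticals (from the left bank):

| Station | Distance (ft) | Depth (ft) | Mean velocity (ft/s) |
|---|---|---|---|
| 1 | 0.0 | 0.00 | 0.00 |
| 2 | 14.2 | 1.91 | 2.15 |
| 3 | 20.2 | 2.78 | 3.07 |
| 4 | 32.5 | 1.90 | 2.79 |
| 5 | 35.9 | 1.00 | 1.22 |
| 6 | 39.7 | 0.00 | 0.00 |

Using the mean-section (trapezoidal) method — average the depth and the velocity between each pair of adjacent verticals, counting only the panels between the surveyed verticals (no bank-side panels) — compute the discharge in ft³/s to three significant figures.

147 ft³/s

Panel 1-2: Δb = 14.2 ft, d̄ = (0.00+1.91)/2 = 0.955, v̄ = (0.00+2.15)/2 = 1.075 → q = 14.2×0.955×1.075 = 14.58 ft³/s
Panel 2-3: Δb = 6 ft, d̄ = (1.91+2.78)/2 = 2.345, v̄ = (2.15+3.07)/2 = 2.61 → q = 6×2.345×2.61 = 36.72 ft³/s
Panel 3-4: Δb = 12.3 ft, d̄ = (2.78+1.90)/2 = 2.34, v̄ = (3.07+2.79)/2 = 2.93 → q = 12.3×2.34×2.93 = 84.33 ft³/s
Panel 4-5: Δb = 3.4 ft, d̄ = (1.90+1.00)/2 = 1.45, v̄ = (2.79+1.22)/2 = 2.005 → q = 3.4×1.45×2.005 = 9.885 ft³/s
Panel 5-6: Δb = 3.8 ft, d̄ = (1.00+0.00)/2 = 0.5, v̄ = (1.22+0.00)/2 = 0.61 → q = 3.8×0.5×0.61 = 1.159 ft³/s
Q = Σ q = 146.7 ft³/s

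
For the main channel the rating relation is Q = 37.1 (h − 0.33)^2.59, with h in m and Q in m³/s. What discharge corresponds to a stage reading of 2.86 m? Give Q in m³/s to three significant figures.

411 m³/s

Q = 37.1 × (2.86 − 0.33)^2.59 = 37.1 × 2.53^2.59 = 410.6 m³/s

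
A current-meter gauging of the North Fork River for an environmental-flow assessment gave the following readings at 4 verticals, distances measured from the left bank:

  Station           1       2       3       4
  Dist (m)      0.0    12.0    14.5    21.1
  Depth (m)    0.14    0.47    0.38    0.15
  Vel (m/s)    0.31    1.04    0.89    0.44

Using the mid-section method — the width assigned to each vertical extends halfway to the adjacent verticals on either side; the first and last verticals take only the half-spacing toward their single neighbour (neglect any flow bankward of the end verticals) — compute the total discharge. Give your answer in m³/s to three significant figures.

w_1 = (12.0 − 0.0)/2 = 6 m; q_1 = 0.31 × 0.14 × 6 = 0.2604 m³/s
w_2 = (14.5 − 0.0)/2 = 7.25 m; q_2 = 1.04 × 0.47 × 7.25 = 3.544 m³/s
w_3 = (21.1 − 12.0)/2 = 4.55 m; q_3 = 0.89 × 0.38 × 4.55 = 1.539 m³/s
w_4 = (21.1 − 14.5)/2 = 3.3 m; q_4 = 0.44 × 0.15 × 3.3 = 0.2178 m³/s
Q = Σ qᵢ = 5.561 m³/s

5.56 m³/s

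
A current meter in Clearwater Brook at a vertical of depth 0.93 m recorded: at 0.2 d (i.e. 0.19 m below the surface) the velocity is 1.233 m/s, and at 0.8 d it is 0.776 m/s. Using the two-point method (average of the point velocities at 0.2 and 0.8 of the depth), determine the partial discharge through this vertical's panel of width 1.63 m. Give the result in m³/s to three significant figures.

1.52 m³/s

v̄ = (1.233 + 0.776) / 2 = 1.005 m/s
q = v̄ × d × w = 1.005 × 0.93 × 1.63 = 1.523 m³/s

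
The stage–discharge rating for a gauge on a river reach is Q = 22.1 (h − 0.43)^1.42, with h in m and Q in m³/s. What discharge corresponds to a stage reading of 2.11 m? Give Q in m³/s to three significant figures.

46.2 m³/s

Q = 22.1 × (2.11 − 0.43)^1.42 = 22.1 × 1.68^1.42 = 46.17 m³/s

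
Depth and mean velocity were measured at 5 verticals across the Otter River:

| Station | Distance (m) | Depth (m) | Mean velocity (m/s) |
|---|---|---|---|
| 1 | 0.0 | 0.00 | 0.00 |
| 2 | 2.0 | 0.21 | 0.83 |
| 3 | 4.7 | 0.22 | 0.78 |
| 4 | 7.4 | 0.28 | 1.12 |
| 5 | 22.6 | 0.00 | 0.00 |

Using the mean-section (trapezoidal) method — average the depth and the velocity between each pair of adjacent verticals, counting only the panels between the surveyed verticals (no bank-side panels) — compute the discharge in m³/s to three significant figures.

Panel 1-2: Δb = 2 m, d̄ = (0.00+0.21)/2 = 0.105, v̄ = (0.00+0.83)/2 = 0.415 → q = 2×0.105×0.415 = 0.08715 m³/s
Panel 2-3: Δb = 2.7 m, d̄ = (0.21+0.22)/2 = 0.215, v̄ = (0.83+0.78)/2 = 0.805 → q = 2.7×0.215×0.805 = 0.4673 m³/s
Panel 3-4: Δb = 2.7 m, d̄ = (0.22+0.28)/2 = 0.25, v̄ = (0.78+1.12)/2 = 0.95 → q = 2.7×0.25×0.95 = 0.6413 m³/s
Panel 4-5: Δb = 15.2 m, d̄ = (0.28+0.00)/2 = 0.14, v̄ = (1.12+0.00)/2 = 0.56 → q = 15.2×0.14×0.56 = 1.192 m³/s
Q = Σ q = 2.387 m³/s

2.39 m³/s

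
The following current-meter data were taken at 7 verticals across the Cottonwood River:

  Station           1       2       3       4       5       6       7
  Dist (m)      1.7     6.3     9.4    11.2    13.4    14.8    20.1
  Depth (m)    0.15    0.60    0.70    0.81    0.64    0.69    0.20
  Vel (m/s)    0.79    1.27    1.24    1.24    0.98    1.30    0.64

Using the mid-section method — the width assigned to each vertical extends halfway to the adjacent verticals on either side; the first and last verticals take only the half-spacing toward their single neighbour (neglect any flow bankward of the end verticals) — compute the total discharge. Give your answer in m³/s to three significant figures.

w_1 = (6.3 − 1.7)/2 = 2.3 m; q_1 = 0.79 × 0.15 × 2.3 = 0.2726 m³/s
w_2 = (9.4 − 1.7)/2 = 3.85 m; q_2 = 1.27 × 0.60 × 3.85 = 2.934 m³/s
w_3 = (11.2 − 6.3)/2 = 2.45 m; q_3 = 1.24 × 0.70 × 2.45 = 2.127 m³/s
w_4 = (13.4 − 9.4)/2 = 2 m; q_4 = 1.24 × 0.81 × 2 = 2.009 m³/s
w_5 = (14.8 − 11.2)/2 = 1.8 m; q_5 = 0.98 × 0.64 × 1.8 = 1.129 m³/s
w_6 = (20.1 − 13.4)/2 = 3.35 m; q_6 = 1.30 × 0.69 × 3.35 = 3.005 m³/s
w_7 = (20.1 − 14.8)/2 = 2.65 m; q_7 = 0.64 × 0.20 × 2.65 = 0.3392 m³/s
Q = Σ qᵢ = 11.81 m³/s

11.8 m³/s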